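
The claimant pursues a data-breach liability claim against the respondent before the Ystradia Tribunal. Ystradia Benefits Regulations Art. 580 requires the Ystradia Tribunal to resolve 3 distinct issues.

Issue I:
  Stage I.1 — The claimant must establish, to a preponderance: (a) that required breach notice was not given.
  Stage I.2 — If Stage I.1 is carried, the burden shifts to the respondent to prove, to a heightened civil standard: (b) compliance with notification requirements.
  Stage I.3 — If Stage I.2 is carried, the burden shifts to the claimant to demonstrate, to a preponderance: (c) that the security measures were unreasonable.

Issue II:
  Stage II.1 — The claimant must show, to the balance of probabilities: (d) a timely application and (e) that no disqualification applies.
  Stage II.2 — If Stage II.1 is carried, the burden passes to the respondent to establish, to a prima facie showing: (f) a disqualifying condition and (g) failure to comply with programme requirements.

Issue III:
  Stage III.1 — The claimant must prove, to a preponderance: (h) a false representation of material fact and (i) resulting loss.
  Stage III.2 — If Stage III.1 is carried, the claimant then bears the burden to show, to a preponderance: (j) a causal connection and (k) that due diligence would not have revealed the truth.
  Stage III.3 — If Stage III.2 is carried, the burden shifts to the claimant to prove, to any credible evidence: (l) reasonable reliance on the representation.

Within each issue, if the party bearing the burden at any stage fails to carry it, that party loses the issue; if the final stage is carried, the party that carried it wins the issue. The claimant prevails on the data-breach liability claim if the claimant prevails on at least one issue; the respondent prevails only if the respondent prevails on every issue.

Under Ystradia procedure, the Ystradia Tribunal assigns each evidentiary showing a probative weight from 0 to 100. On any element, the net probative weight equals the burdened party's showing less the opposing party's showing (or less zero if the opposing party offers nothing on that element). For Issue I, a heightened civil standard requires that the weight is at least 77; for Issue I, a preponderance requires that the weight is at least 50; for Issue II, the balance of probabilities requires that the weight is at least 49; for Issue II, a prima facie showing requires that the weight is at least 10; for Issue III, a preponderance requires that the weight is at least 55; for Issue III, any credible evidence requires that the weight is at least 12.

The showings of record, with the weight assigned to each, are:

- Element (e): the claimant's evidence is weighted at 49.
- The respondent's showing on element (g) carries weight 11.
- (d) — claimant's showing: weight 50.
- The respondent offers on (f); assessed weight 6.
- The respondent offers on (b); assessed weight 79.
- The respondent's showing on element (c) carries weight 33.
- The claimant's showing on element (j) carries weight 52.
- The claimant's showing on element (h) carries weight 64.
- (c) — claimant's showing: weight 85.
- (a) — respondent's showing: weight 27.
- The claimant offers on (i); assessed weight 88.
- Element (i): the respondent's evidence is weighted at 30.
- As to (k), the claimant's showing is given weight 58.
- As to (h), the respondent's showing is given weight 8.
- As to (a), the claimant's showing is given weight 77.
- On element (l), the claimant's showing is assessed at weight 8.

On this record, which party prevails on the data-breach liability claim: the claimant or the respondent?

claimant

— Issue I —
Stage I.1 (claimant, a preponderance, weight is at least 50): (a) net 77−27=50 ≥ 50 — meets.
  The claimant carries Stage I.1; the respondent now bears the burden.
Stage I.2 (respondent, a heightened civil standard, weight is at least 77): (b) 79 ≥ 77 — meets.
  The respondent carries Stage I.2; the claimant now bears the burden.
Stage I.3 (claimant, a preponderance, weight is at least 50): (c) net 85−33=52 ≥ 50 — meets.
  Stage I.3 carried; the final stage is satisfied.
All stages carried — the claimant prevails on this issue.
— Issue II —
Stage II.1 (claimant, the balance of probabilities, weight is at least 49): (d) 50 ≥ 49 — meets; (e) 49 ≥ 49 — meets.
  The claimant carries Stage II.1; the respondent now bears the burden.
Stage II.2 (respondent, a prima facie showing, weight is at least 10): (f) 6 < 10 — fails; (g) 11 ≥ 10 — meets.
  Not every element is met, so the respondent fails to carry Stage II.2.
The claimant prevails on this issue.
— Issue III —
Stage III.1 (claimant, a preponderance, weight is at least 55): (h) net 64−8=56 ≥ 55 — meets; (i) net 88−30=58 ≥ 55 — meets.
  Stage III.1 is satisfied; the claimant continues to bear the burden.
Stage III.2 (claimant, a preponderance, weight is at least 55): (j) 52 < 55 — fails; (k) 58 ≥ 55 — meets.
  Stage III.2 not carried; the claimant fails its burden.
The respondent prevails on this issue.
Per-issue: Issue I → claimant; Issue II → claimant; Issue III → respondent. The claimant must prevail on at least one issue; overall, the claimant prevails.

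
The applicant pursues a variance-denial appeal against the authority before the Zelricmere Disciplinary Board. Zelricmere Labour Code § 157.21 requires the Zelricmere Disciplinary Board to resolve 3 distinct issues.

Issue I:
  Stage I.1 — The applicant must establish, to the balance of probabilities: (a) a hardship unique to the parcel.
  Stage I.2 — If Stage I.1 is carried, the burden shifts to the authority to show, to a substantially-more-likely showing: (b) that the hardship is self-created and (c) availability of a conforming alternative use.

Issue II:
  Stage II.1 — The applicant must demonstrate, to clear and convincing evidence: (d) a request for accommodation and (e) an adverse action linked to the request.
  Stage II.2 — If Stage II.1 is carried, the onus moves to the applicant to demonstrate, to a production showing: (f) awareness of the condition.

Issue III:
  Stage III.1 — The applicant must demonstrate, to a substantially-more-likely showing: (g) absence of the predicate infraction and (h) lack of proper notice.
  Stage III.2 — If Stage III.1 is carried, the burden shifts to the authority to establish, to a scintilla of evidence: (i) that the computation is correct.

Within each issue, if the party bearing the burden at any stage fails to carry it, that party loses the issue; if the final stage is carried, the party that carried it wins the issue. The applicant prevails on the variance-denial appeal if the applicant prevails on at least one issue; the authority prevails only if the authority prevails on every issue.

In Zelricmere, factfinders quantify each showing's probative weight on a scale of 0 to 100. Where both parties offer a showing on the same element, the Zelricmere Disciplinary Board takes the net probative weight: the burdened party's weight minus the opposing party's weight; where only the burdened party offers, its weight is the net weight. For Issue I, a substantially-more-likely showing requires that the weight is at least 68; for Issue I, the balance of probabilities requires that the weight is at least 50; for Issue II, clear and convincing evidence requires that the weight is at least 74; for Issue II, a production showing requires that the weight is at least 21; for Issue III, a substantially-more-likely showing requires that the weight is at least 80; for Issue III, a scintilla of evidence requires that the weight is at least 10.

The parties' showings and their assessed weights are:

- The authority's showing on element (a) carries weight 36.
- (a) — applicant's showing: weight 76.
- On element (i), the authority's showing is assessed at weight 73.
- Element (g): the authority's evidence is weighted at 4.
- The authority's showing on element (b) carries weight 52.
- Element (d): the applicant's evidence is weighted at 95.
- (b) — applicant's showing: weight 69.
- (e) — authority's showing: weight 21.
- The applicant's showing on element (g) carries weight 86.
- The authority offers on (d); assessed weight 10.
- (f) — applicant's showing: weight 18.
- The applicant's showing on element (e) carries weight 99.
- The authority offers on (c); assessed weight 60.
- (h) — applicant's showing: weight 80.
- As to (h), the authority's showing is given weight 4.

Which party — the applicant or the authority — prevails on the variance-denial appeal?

— Issue I —
Stage I.1 — burden on applicant; standard: the balance of probabilities (weight is at least 50).
    (a): 76 − 36 = 40 < 50 [not met]
  The applicant does not carry Stage I.1.
The analysis ends at Stage I.1; the authority prevails on this issue.
— Issue II —
Stage II.1 (applicant, clear and convincing evidence, weight is at least 74): (d) net 95−10=85 ≥ 74 — meets; (e) net 99−21=78 ≥ 74 — meets.
  Stage II.1 is satisfied; the applicant continues to bear the burden.
Stage II.2 (applicant, a production showing, weight is at least 21): (f) 18 < 21 — fails.
  Not every element is met, so the applicant fails to carry Stage II.2.
The analysis ends at Stage II.2; the authority prevails on this issue.
— Issue III —
At Stage III.1 the applicant must meet a substantially-more-likely showing (weight is at least 80): on (g) the weight is 86 less the opposing 4 gives net 82, ≥ 80, so (g) meets the standard; on (h) the weight is 80 less the opposing 4 gives net 76, < 80, so (h) does not meet the standard.
  The applicant does not carry Stage III.1.
So the authority prevails on this issue.
Per-issue: Issue I → authority; Issue II → authority; Issue III → authority. The applicant must prevail on at least one issue; overall, the authority prevails.

authority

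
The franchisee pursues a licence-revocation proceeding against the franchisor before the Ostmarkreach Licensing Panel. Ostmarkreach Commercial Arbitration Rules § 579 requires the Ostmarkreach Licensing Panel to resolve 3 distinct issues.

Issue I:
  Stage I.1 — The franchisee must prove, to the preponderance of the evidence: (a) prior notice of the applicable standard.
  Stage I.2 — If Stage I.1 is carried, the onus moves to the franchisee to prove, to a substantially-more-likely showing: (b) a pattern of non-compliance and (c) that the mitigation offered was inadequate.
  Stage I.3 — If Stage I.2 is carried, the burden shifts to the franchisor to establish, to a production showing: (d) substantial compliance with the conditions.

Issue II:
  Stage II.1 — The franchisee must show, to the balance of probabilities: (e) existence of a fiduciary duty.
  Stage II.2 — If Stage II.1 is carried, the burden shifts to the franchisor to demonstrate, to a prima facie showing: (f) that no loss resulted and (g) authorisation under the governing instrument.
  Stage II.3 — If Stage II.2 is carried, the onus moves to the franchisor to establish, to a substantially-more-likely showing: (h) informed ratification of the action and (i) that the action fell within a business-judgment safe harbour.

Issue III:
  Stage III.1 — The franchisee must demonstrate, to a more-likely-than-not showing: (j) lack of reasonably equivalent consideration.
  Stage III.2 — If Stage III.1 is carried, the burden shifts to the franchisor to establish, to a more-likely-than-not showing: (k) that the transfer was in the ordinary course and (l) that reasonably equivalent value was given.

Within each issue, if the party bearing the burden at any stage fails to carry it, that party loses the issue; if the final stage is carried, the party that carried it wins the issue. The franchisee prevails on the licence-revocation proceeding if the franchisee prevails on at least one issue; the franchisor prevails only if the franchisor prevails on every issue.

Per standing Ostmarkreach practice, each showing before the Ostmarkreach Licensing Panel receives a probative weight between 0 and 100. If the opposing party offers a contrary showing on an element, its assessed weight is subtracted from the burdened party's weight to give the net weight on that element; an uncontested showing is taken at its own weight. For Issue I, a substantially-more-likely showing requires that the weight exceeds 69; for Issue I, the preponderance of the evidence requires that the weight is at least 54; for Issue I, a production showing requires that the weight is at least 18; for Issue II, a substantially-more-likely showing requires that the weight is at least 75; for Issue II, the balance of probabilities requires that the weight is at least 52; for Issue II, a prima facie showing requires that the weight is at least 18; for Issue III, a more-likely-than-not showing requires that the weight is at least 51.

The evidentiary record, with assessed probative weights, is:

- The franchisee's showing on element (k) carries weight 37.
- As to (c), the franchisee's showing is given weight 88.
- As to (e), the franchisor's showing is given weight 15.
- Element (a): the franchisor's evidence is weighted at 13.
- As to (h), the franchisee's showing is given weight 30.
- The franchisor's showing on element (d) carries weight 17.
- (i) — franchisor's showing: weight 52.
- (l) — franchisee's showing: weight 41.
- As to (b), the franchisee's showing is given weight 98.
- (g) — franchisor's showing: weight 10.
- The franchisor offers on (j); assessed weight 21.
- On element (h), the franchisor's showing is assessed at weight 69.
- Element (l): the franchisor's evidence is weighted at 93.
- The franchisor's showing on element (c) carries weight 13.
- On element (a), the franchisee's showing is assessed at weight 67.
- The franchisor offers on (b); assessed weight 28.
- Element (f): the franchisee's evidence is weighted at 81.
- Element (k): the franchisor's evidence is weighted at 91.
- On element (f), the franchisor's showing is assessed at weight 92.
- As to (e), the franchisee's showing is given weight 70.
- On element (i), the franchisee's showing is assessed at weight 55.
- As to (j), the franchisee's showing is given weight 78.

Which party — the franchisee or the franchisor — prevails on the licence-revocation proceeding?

franchisee

— Issue I —
Stage I.1 — burden on franchisee; standard: the preponderance of the evidence (weight is at least 54).
    (a): 67 − 13 = 54 ≥ 54 [met]
  Stage I.1 carried; the burden remains with the franchisee.
Stage I.2 — burden on franchisee; standard: a substantially-more-likely showing (weight exceeds 69).
    (b): 98 − 28 = 70 > 69 [met]
    (c): 88 − 13 = 75 > 69 [met]
  All elements met. The burden passes to the franchisor.
Stage I.3 — burden on franchisor; standard: a production showing (weight is at least 18).
    (d): 17 < 18 [not met]
  Stage I.3 not carried; the franchisor fails its burden.
So the franchisee prevails on this issue.
— Issue II —
At Stage II.1 the franchisee must meet the balance of probabilities (weight is at least 52): on (e) the weight is 70 less the opposing 15 gives net 55, ≥ 52, so (e) meets the standard.
  All elements met. The burden passes to the franchisor.
At Stage II.2 the franchisor must meet a prima facie showing (weight is at least 18): on (f) the weight is 92 less the opposing 81 gives net 11, which does not reach 18, so (f) does not meet the standard; on (g) the weight is 10, < 18, so (g) does not meet the standard.
  The franchisor does not carry Stage II.2.
The franchisee prevails on this issue.
— Issue III —
Stage III.1 (franchisee, a more-likely-than-not showing, weight is at least 51): (j) net 78−21=57 ≥ 51 — meets.
  Stage III.1 is satisfied; the onus moves to the franchisor.
Stage III.2 (franchisor, a more-likely-than-not showing, weight is at least 51): (k) net 91−37=54 ≥ 51 — meets; (l) net 93−41=52 ≥ 51 — meets.
  Stage III.2 carried; the final stage is satisfied.
Every stage carried; the franchisor prevails on this issue.
Per-issue: Issue I → franchisee; Issue II → franchisee; Issue III → franchisor. The franchisee must prevail on at least one issue; overall, the franchisee prevails.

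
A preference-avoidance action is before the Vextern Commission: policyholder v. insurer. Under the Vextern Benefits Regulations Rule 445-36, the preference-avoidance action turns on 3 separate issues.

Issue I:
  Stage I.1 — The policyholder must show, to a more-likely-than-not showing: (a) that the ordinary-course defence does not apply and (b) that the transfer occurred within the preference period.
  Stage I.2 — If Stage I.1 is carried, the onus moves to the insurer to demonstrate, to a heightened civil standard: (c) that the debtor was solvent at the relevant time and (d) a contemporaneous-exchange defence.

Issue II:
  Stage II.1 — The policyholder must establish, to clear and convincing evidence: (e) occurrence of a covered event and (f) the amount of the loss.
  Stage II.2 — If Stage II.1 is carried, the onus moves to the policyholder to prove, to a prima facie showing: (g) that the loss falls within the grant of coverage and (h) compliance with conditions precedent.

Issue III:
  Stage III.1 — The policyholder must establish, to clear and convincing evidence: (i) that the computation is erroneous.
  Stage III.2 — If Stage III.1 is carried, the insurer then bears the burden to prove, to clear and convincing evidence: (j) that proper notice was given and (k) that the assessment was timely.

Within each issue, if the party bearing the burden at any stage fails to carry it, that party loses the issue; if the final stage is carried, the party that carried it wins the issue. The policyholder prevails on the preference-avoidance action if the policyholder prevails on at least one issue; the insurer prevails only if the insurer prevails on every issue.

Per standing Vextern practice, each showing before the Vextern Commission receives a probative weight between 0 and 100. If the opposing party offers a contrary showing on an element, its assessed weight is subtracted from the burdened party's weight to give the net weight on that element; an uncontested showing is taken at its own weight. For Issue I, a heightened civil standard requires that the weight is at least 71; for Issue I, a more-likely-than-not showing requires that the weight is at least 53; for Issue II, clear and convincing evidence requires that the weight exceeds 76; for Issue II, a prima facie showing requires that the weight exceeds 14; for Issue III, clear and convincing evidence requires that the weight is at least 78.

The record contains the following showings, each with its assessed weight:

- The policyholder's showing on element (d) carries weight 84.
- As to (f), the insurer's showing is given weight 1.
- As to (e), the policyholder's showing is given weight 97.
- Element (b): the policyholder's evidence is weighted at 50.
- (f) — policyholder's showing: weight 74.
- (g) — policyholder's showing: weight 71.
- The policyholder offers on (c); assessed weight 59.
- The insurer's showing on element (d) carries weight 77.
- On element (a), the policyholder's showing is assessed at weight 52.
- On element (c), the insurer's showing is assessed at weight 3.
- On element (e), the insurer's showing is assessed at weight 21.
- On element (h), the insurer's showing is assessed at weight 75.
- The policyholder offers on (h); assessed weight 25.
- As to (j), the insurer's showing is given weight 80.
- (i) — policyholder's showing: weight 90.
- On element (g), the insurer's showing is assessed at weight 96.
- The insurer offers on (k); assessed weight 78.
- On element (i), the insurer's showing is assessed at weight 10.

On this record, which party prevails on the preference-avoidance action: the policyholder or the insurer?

— Issue I —
Stage I.1 — burden on policyholder; standard: a more-likely-than-not showing (weight is at least 53).
    (a): 52 < 53 [not met]
    (b): 50 < 53 [not met]
  Stage I.1 not carried; the policyholder fails its burden.
The analysis ends at Stage I.1; the insurer prevails on this issue.
— Issue II —
Stage II.1 — burden on policyholder; standard: clear and convincing evidence (weight exceeds 76).
    (e): 97 − 21 = 76 ≤ 76 [not met]
    (f): 74 − 1 = 73 ≤ 76 [not met]
  Not every element is met, so the policyholder fails to carry Stage II.1.
So the insurer prevails on this issue.
— Issue III —
At Stage III.1 the policyholder must meet clear and convincing evidence (weight is at least 78): on (i) the weight is 90 less the opposing 10 gives net 80, which does reach 78, so (i) meets the standard.
  Stage III.1 carried; the burden shifts to the insurer.
At Stage III.2 the insurer must meet clear and convincing evidence (weight is at least 78): on (j) the weight is 80, which does reach 78, so (j) meets the standard; on (k) the weight is 78, ≥ 78, so (k) meets the standard.
  Stage III.2 carried; the final stage is satisfied.
All stages carried — the insurer prevails on this issue.
Per-issue: Issue I → insurer; Issue II → insurer; Issue III → insurer. The policyholder must prevail on at least one issue; overall, the insurer prevails.

insurer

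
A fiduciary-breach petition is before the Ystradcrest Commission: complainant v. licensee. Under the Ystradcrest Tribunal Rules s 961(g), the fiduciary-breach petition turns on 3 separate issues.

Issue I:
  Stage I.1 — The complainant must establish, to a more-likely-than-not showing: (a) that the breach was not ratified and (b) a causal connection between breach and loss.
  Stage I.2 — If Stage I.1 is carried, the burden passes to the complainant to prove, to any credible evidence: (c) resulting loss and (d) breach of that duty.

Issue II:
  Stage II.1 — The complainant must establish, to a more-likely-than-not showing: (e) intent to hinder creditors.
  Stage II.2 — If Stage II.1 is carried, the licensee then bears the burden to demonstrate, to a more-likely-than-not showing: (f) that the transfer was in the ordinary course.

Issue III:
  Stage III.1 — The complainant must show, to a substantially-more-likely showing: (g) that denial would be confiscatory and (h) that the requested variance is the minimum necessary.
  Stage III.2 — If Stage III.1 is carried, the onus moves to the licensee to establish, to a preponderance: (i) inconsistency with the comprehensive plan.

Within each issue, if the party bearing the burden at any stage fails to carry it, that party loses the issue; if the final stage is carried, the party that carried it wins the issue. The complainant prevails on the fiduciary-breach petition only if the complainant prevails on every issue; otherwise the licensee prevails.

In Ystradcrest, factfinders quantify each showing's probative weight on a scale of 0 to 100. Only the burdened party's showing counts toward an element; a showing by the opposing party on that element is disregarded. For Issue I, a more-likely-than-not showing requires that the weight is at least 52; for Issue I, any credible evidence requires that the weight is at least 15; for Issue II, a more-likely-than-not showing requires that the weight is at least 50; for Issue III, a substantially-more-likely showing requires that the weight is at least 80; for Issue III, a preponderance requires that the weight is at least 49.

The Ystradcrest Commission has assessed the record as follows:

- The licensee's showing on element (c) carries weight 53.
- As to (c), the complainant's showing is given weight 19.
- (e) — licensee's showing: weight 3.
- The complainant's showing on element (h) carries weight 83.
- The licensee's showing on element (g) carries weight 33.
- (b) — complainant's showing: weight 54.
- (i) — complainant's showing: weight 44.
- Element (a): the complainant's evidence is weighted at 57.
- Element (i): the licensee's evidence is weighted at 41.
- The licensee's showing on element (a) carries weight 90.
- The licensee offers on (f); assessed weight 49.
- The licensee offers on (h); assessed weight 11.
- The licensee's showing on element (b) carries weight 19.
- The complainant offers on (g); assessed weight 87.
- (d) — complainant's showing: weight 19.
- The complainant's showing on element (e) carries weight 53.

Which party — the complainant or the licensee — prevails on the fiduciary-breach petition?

complainant

— Issue I —
Stage I.1 (complainant, a more-likely-than-not showing, weight is at least 52): (a) 57 (licensee's 90 disregarded) ≥ 52 — meets; (b) 54 (licensee's 19 disregarded) ≥ 52 — meets.
  Stage I.1 is satisfied; the complainant continues to bear the burden.
Stage I.2 (complainant, any credible evidence, weight is at least 15): (c) 19 (licensee's 53 disregarded) ≥ 15 — meets; (d) 19 ≥ 15 — meets.
  Stage I.2 carried; the final stage is satisfied.
With every stage satisfied, the complainant prevails on this issue.
— Issue II —
At Stage II.1 the complainant must meet a more-likely-than-not showing (weight is at least 50): on (e) the weight is 53 (the licensee's 3 is given no effect), ≥ 50, so (e) meets the standard.
  All elements met. The burden passes to the licensee.
At Stage II.2 the licensee must meet a more-likely-than-not showing (weight is at least 50): on (f) the weight is 49, which does not reach 50, so (f) does not meet the standard.
  Stage II.2 not carried; the licensee fails its burden.
The complainant prevails on this issue.
— Issue III —
At Stage III.1 the complainant must meet a substantially-more-likely showing (weight is at least 80): on (g) the weight is 87 (the licensee's 33 is given no effect), which does reach 80, so (g) meets the standard; on (h) the weight is 83 (the licensee's 11 is given no effect), which does reach 80, so (h) meets the standard.
  The complainant carries Stage III.1; the licensee now bears the burden.
At Stage III.2 the licensee must meet a preponderance (weight is at least 49): on (i) the weight is 41 (the complainant's 44 is given no effect), < 49, so (i) does not meet the standard.
  Not every element is met, so the licensee fails to carry Stage III.2.
So the complainant prevails on this issue.
Per-issue: Issue I → complainant; Issue II → complainant; Issue III → complainant. The complainant must prevail on every issue; overall, the complainant prevails.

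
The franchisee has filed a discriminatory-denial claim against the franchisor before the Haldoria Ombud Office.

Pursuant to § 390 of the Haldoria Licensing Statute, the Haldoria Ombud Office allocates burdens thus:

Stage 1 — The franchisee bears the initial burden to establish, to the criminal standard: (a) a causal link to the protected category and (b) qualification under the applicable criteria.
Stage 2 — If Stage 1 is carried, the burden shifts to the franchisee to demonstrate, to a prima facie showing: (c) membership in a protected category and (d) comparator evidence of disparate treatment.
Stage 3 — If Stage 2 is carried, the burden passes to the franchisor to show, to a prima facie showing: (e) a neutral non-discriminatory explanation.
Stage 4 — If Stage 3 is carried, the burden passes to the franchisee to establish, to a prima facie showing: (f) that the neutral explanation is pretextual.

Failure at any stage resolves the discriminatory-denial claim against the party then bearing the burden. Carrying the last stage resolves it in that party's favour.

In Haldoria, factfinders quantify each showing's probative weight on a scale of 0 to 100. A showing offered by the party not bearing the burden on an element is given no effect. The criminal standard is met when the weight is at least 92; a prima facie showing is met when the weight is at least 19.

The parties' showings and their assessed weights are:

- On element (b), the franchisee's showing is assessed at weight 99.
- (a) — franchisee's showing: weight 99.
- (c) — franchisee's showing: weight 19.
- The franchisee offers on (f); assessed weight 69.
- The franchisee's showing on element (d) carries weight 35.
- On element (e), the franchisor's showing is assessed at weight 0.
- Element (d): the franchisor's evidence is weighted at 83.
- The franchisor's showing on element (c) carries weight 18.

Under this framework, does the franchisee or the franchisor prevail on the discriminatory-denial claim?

Stage 1 (franchisee, the criminal standard, weight is at least 92): (a) 99 ≥ 92 — meets; (b) 99 ≥ 92 — meets.
  All elements met. The franchisee retains the burden for Stage 2.
Stage 2 (franchisee, a prima facie showing, weight is at least 19): (c) 19 (franchisor's 18 disregarded) ≥ 19 — meets; (d) 35 (franchisor's 83 disregarded) ≥ 19 — meets.
  Stage 2 carried; the burden shifts to the franchisor.
Stage 3 (franchisor, a prima facie showing, weight is at least 19): (e) 0 < 19 — fails.
  Not every element is met, so the franchisor fails to carry Stage 3.
The franchisee prevails.

franchisee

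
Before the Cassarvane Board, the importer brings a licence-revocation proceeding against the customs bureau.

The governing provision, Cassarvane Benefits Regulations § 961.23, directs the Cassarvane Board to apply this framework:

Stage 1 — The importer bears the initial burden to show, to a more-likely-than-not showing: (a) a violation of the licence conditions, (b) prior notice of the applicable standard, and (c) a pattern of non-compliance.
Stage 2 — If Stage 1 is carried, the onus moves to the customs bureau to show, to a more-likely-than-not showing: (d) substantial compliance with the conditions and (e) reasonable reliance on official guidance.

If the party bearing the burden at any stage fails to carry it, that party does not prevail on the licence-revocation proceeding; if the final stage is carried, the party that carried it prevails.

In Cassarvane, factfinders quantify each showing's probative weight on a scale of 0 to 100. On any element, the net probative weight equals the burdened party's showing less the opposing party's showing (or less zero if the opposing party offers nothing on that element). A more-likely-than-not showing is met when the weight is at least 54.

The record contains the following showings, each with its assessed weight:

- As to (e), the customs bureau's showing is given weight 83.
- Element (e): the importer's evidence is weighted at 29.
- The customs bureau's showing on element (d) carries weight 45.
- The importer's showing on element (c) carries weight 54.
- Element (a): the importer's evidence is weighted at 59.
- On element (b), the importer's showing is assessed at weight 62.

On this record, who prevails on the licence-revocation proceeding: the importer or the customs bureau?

Stage 1 — burden on importer; standard: a more-likely-than-not showing (weight is at least 54).
    (a): 59 ≥ 54 [met]
    (b): 62 ≥ 54 [met]
    (c): 54 ≥ 54 [met]
  All elements met. The burden passes to the customs bureau.
Stage 2 — burden on customs bureau; standard: a more-likely-than-not showing (weight is at least 54).
    (d): 45 < 54 [not met]
    (e): 83 − 29 = 54 ≥ 54 [met]
  The customs bureau does not carry Stage 2.
The importer prevails.

importer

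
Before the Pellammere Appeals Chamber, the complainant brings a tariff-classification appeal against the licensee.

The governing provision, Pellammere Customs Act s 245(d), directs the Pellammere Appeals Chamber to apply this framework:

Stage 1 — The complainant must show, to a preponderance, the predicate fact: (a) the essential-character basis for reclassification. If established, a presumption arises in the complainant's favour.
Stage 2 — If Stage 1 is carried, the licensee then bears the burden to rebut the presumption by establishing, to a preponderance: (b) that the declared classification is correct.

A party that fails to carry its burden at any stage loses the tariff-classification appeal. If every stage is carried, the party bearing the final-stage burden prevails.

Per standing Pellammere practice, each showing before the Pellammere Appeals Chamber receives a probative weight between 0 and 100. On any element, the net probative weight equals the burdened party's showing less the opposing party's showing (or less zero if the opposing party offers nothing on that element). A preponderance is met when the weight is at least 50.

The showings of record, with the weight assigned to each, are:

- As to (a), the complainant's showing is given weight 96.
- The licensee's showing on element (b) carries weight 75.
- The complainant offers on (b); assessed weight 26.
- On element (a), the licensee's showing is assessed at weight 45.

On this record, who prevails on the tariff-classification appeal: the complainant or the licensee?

complainant

Stage 1 — burden on complainant; standard: a preponderance (weight is at least 50).
    (a): 96 − 45 = 51 ≥ 50 [met]
  Stage 1 is satisfied; the onus moves to the licensee.
Stage 2 — burden on licensee; standard: a preponderance (weight is at least 50).
    (b): 75 − 26 = 49 < 50 [not met]
  Stage 2 not carried; the licensee fails its burden.
So the complainant prevails.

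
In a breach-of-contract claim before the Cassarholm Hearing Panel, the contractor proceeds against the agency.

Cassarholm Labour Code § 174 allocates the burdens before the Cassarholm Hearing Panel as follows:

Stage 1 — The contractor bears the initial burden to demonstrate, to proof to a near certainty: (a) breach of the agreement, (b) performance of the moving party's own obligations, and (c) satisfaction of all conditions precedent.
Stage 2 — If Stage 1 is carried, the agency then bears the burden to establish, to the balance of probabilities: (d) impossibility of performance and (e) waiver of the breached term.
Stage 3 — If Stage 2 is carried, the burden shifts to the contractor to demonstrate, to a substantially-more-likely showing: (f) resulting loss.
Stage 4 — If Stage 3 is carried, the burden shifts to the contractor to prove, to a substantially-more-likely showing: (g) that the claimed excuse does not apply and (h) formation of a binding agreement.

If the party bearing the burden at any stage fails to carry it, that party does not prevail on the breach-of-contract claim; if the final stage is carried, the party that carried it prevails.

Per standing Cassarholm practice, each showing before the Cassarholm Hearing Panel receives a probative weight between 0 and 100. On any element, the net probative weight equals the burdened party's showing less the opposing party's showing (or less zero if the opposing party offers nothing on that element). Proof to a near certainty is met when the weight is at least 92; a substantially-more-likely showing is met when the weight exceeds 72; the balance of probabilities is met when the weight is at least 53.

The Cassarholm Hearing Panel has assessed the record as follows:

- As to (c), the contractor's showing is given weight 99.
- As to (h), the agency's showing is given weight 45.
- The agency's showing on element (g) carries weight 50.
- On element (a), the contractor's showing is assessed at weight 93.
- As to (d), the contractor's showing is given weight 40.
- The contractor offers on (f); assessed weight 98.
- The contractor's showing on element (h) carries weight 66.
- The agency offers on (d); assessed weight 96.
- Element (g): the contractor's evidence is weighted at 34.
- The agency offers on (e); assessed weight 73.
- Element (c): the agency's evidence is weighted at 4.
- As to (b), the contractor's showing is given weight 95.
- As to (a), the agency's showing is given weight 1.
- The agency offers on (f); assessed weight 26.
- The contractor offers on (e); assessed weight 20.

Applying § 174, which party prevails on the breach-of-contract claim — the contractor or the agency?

agency

Stage 1 — burden on contractor; standard: proof to a near certainty (weight is at least 92).
    (a): 93 − 1 = 92 ≥ 92 [met]
    (b): 95 ≥ 92 [met]
    (c): 99 − 4 = 95 ≥ 92 [met]
  All elements met. The burden passes to the agency.
Stage 2 — burden on agency; standard: the balance of probabilities (weight is at least 53).
    (d): 96 − 40 = 56 ≥ 53 [met]
    (e): 73 − 20 = 53 ≥ 53 [met]
  The agency carries Stage 2; the contractor now bears the burden.
Stage 3 — burden on contractor; standard: a substantially-more-likely showing (weight exceeds 72).
    (f): 98 − 26 = 72 ≤ 72 [not met]
  The contractor does not carry Stage 3.
The agency prevails.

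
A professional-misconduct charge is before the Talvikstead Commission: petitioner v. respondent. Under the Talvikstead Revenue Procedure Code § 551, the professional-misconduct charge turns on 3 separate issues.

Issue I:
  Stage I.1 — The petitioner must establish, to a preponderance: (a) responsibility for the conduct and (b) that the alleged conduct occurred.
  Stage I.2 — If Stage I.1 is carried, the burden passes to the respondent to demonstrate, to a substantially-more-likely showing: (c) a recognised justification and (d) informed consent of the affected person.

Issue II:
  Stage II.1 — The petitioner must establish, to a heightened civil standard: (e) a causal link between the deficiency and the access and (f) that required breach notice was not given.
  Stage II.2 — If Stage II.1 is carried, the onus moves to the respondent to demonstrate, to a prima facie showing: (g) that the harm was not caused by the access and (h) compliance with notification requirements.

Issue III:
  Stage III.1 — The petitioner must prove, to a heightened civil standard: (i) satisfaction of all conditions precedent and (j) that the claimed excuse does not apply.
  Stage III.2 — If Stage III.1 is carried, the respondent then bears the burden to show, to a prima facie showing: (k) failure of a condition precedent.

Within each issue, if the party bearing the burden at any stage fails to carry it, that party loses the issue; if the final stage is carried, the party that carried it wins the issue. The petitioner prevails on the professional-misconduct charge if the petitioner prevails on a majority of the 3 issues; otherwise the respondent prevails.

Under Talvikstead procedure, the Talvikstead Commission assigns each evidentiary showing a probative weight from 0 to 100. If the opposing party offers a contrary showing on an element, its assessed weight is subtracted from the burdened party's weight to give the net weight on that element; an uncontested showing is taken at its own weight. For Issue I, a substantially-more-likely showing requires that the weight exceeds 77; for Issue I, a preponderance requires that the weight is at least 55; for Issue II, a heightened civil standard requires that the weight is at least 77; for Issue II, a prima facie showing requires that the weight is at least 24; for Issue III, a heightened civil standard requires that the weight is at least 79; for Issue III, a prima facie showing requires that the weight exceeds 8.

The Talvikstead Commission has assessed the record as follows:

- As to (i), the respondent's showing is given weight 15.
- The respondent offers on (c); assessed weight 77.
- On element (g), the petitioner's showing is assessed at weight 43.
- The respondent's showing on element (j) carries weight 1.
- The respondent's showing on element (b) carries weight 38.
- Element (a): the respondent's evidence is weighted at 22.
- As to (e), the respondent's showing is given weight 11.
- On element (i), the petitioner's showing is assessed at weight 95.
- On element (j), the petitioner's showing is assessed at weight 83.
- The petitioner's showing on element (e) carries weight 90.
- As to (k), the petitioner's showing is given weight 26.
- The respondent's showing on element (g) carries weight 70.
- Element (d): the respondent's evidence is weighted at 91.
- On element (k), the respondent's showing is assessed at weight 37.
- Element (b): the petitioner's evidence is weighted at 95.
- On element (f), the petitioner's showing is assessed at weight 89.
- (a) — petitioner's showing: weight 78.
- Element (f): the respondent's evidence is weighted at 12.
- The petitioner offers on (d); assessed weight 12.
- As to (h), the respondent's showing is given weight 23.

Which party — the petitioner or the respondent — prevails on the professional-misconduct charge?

— Issue I —
At Stage I.1 the petitioner must meet a preponderance (weight is at least 55): on (a) the weight is 78 less the opposing 22 gives net 56, ≥ 55, so (a) meets the standard; on (b) the weight is 95 less the opposing 38 gives net 57, which does reach 55, so (b) meets the standard.
  Stage I.1 carried; the burden shifts to the respondent.
At Stage I.2 the respondent must meet a substantially-more-likely showing (weight exceeds 77): on (c) the weight is 77, ≤ 77, so (c) does not meet the standard; on (d) the weight is 91 less the opposing 12 gives net 79, > 77, so (d) meets the standard.
  Not every element is met, so the respondent fails to carry Stage I.2.
The petitioner prevails on this issue.
— Issue II —
At Stage II.1 the petitioner must meet a heightened civil standard (weight is at least 77): on (e) the weight is 90 less the opposing 11 gives net 79, which does reach 77, so (e) meets the standard; on (f) the weight is 89 less the opposing 12 gives net 77, ≥ 77, so (f) meets the standard.
  The petitioner carries Stage II.1; the respondent now bears the burden.
At Stage II.2 the respondent must meet a prima facie showing (weight is at least 24): on (g) the weight is 70 less the opposing 43 gives net 27, ≥ 24, so (g) meets the standard; on (h) the weight is 23, which does not reach 24, so (h) does not meet the standard.
  Not every element is met, so the respondent fails to carry Stage II.2.
So the petitioner prevails on this issue.
— Issue III —
Stage III.1 (petitioner, a heightened civil standard, weight is at least 79): (i) net 95−15=80 ≥ 79 — meets; (j) net 83−1=82 ≥ 79 — meets.
  Stage III.1 carried; the burden shifts to the respondent.
Stage III.2 (respondent, a prima facie showing, weight exceeds 8): (k) net 37−26=11 > 8 — meets.
  All elements met at the final stage.
Every stage carried; the respondent prevails on this issue.
Per-issue: Issue I → petitioner; Issue II → petitioner; Issue III → respondent. The petitioner must prevail on a majority of issues; overall, the petitioner prevails.

petitioner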